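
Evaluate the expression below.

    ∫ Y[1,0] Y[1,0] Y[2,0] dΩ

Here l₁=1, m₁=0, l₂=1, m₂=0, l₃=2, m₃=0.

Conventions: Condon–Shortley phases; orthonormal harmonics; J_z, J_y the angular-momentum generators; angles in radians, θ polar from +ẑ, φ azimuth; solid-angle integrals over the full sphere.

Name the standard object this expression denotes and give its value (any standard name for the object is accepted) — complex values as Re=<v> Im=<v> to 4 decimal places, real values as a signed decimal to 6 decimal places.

Gaunt coefficient, +0.252313

This is a Gaunt coefficient — the integral of a triple product of spherical harmonics over the sphere.
Rules hold: Σm=0, L=4 even, 0≤2≤2.
N = 3·3·5 = 45
Δ = 0!·2!·2!/5! = 1/30
Racah Σ t=0..0: t=0:+1/1 = 1/1
⇒ 3j(1 1 2; 0 0 0)² = 2/15, sgn +1
(m-triple is (0,0,0) — same symbol as above.)
4πI² = N·(3j₀)²·(3jₘ)² = 4/5
I = +1·√(0.8/4π) = 0.25231325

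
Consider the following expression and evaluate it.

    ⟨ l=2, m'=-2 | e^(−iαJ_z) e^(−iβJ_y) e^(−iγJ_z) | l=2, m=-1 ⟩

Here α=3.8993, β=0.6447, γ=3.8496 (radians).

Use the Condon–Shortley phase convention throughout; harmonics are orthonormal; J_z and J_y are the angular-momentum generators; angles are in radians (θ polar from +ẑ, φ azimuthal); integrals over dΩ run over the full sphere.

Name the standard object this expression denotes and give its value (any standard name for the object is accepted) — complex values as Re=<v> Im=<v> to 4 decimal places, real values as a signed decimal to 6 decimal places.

This is a Wigner D-matrix element — the rotation-matrix element ⟨l m'| R(α,β,γ) |l m⟩ in the angular-momentum basis.
Split into d^2_{-2,-1}(β=0.6447) × two z-phases.
Half-angle: c=0.948494, s=0.316796. N=√(1·24·1·6)=12.000000
Admissible k: 1..1 (factorial args all ≥0)
  k=1: (−1)^0·12.0000/(6)·0.9485^3·0.3168^1 = +0.540646
d^2_{-2,-1}(0.6447) = +0.540646
Attach z-rotation phases: D = e^{-i(-2)(3.8993)}·(+0.540646)·e^{-i(-1)(3.8496)} = +0.328321-0.429539i

Wigner D-matrix element, Re=0.3283 Im=-0.4295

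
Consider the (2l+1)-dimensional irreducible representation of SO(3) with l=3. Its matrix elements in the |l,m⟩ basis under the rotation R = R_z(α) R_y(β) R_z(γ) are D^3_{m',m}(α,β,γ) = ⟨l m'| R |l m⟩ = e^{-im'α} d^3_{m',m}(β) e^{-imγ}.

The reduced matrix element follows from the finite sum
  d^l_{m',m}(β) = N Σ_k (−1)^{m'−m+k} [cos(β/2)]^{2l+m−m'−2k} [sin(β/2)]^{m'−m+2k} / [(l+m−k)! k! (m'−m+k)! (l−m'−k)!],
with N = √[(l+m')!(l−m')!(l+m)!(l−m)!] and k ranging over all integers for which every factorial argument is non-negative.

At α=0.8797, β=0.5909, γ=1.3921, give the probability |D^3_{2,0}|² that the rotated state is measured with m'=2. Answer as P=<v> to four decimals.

P=0.1246

D^3_{2,0}(0.8797,0.5909,1.3921) = e^{-i·2·0.8797}·d^3_{2,0}(0.5909)·e^{-i·0·1.3921}. Compute d first:
c=cos(0.590900/2)=0.956671, s=sin(0.590900/2)=0.291170; N=√[120·1·6·6]=65.726707
The bounds max(0,m−m')=0 and min(l+m,l−m')=1 give 2 terms
  k=0: (−1)^2·65.7267/(12)·0.9567^4·0.2912^2 = +0.388961
  k=1: (−1)^3·65.7267/(12)·0.9567^2·0.2912^4 = -0.036031
d^3_{2,0}(0.5909) = +0.388961 -0.036031 = +0.352930
|D^3_{2,0}|² = |d^3_{2,0}(β)|² = (+0.352930)² = 0.124560 (the z-rotation phases have unit modulus)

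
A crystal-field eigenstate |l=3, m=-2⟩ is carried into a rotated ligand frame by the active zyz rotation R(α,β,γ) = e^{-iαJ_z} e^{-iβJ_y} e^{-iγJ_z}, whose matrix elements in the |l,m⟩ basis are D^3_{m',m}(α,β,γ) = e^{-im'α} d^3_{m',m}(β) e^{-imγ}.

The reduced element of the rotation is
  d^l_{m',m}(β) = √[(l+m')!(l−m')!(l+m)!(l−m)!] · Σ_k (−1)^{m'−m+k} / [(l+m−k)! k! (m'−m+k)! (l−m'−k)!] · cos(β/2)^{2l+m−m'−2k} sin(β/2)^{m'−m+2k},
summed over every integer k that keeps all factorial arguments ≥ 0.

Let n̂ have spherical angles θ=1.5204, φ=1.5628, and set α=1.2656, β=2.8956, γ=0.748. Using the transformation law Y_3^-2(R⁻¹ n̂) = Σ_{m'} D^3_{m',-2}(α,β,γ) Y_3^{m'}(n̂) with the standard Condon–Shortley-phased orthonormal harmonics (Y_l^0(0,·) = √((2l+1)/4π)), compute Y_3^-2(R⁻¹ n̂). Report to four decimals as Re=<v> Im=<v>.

Need the full column D^3_{m',-2} for m'=−3..3 at α=1.2656, β=2.8956, γ=0.7480.
cos(β/2)=0.122686, sin(β/2)=0.992445
d^3_{-3,-2}: single k=1 term ⇒ +0.000068;  D = +0.000037-0.000057i
d^3_{-2,-2}: k∈[0..1] ⇒ +0.000003 -0.001116 = -0.001112;  D = +0.000704+0.000861i
d^3_{-1,-2}: k∈[0..1] ⇒ -0.000087 +0.011417 = +0.011329;  D = -0.010521+0.004202i
d^3_{0,-2}: k∈[0..1] ⇒ +0.001222 -0.079980 = -0.078758;  D = -0.005885-0.078537i
d^3_{1,-2}: k∈[0..1] ⇒ -0.011417 +0.373534 = +0.362117;  D = +0.352548+0.082696i
d^3_{2,-2}: k∈[0..1] ⇒ +0.073011 -0.955520 = -0.882509;  D = -0.450392+0.758926i
d^3_{3,-2}: single k=0 term ⇒ -0.289338;  D = +0.192952+0.215607i
Y_3^{m'}(θ=1.5204,φ=1.5628) and Σ D·Y over m':
  (+0.0000-0.0001i)·(-0.0100+0.4155i)  (+0.0007+0.0009i)·(-0.0513-0.0008i)  (-0.0105+0.0042i)·(-0.0025+0.3187i)  (-0.0059-0.0785i)·(-0.0562+0.0000i)  (+0.3525+0.0827i)·(+0.0025+0.3187i)  (-0.4504+0.7589i)·(-0.0513+0.0008i)  (+0.1930+0.2156i)·(+0.0100+0.4155i)
Y_3^-2(R⁻¹ n̂) = -0.091610+0.156560i

Re=-0.0916 Im=0.1566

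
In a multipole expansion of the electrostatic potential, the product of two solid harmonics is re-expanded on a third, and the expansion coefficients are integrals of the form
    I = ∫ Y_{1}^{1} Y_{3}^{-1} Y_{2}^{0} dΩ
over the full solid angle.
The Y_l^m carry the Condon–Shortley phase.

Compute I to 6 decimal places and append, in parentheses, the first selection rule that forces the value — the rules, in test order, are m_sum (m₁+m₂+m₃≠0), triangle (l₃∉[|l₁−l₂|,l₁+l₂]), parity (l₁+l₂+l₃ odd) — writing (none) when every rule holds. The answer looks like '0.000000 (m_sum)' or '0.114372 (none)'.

Checks pass: Σm=0; 6 even; l₃=2∈[2,4].
(2·1+1)(2·3+1)(2·2+1) = 105
Δ: 2! 0! 4! / 7! → 1/105
sum: t=1:−1/4 = -1/4
3j²(1 3 2; 0 0 0) = Δ·Π!·Σ² = 3/35  (sign -1)
sum: t=0:+1/8 = 1/8
3j²(1 3 2; 1 -1 0) = Δ·Π!·Σ² = 2/35  (sign +1)
combine: 4πI² = 105·3/35·2/35 = 18/35
take √, sign -1: I = -0.20230066
No selection rule forces the value: the integral is nonzero (none).

-0.202301 (none)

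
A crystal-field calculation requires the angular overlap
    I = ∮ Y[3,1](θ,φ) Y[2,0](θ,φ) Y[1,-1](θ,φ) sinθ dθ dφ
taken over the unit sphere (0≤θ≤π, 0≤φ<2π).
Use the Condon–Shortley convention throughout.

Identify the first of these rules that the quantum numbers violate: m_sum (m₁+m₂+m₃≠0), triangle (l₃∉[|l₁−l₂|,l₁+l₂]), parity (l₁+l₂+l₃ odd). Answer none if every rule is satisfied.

none

Σmᵢ = 0  ✓
l₃∈[|l₁−l₂|,l₁+l₂]=[1,5], have l₃=1  ✓
Σlᵢ = 6 ⇒ even  ✓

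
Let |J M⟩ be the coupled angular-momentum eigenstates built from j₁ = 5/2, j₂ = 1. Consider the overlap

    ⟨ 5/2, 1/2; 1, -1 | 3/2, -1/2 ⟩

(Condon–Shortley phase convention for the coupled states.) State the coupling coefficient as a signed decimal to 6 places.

+√(1/5) = +0.447214

j₁+j₂−J=2  J+j₁−j₂=3  J−j₁+j₂=0  j₁+j₂+J+1=6
(j₁±m₁, j₂±m₂, J±M) = (3,2,0,2,1,2)
P² = 16/5
sum k=0..0:
  [0] +1/4 = 1/4
S = 1/4
C² = P²·S² = 1/5 ; C = +0.447214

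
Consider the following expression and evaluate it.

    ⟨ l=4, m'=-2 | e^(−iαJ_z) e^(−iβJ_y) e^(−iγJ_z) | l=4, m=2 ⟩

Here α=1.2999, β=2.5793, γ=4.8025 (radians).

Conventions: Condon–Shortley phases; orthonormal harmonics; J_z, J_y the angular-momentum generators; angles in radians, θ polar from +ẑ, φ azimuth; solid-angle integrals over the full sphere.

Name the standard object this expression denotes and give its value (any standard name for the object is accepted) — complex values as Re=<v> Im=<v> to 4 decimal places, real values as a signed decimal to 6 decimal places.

Wigner D-matrix element, Re=0.0564 Im=-0.0497

This is a Wigner D-matrix element — the rotation-matrix element ⟨l m'| R(α,β,γ) |l m⟩ in the angular-momentum basis.
First d^4_{-2,2}(β=2.5793), then the phase factors e^{-i(-2)α} and e^{-i(2)γ}:
Half-angle: c=0.277457, s=0.960738. N=√(2·720·720·2)=1440.000000
The bounds max(0,m−m')=4 and min(l+m,l−m')=6 give 3 terms
  k=4: (−1)^0·1440.0000/(96)·0.2775^4·0.9607^4 = +0.075735
  k=5: (−1)^1·1440.0000/(120)·0.2775^2·0.9607^6 = -0.726445
  k=6: (−1)^2·1440.0000/(1440)·0.2775^0·0.9607^8 = +0.725838
d^4_{-2,2}(2.5793) = +0.075735 -0.726445 +0.725838 = +0.075128
Phases: e^{-i·(-2)·1.2999}=-0.856786+0.515673i, e^{-i·(2)·4.8025}=-0.983804+0.179248i ⇒ D=+0.056381-0.049652i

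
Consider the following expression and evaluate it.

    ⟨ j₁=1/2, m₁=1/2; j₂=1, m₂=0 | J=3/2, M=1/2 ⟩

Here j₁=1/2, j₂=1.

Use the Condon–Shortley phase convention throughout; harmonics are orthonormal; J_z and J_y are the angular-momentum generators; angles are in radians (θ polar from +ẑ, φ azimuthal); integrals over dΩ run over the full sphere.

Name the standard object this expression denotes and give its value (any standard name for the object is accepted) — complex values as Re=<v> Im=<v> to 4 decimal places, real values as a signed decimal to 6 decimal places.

This is a Clebsch–Gordan (vector-coupling) coefficient.
√[4·0!1!2!/4! · 1!0!1!1!2!1!] = √(2/3)
  +(−1)^0/∏(0,0,0,1,1,1)! = 1  (running 1)
⟨..|..⟩ = √(2/3)·(1) = +0.816497

Clebsch–Gordan coefficient, +√(2/3) ≈ +0.816497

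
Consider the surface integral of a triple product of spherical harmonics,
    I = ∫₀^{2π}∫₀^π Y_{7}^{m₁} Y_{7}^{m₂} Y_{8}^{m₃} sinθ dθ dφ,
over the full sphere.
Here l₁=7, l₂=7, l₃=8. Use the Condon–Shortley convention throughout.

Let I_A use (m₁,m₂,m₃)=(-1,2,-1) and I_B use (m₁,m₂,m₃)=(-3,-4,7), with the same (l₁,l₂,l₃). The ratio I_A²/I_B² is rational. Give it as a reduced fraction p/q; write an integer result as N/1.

160/39

Same 7,7,8: normalisation and zero-m 3j drop out of the ratio.
A: Δ: 6! 8! 8! / 23! → 1/22086194130; sum: t=1:−1/24385536000 t=2:+1/348364800 t=3:−1/37324800 t=4:+1/19906560 t=5:−1/49766400 t=6:+1/746496000 = 11/1463132160; 3j²(7 7 8; -1 2 -1) = Δ·Π!·Σ² = 4000/676039  (sign -1)
B: Δ: 6! 8! 8! / 23! → 1/22086194130; sum: t=2:+1/9754214400 t=3:−1/7315660800 = -1/29262643200; 3j²(7 7 8; -3 -4 7) = Δ·Π!·Σ² = 75/52003  (sign +1)
I_A²/I_B² = (4000/676039)/(75/52003) = 160/39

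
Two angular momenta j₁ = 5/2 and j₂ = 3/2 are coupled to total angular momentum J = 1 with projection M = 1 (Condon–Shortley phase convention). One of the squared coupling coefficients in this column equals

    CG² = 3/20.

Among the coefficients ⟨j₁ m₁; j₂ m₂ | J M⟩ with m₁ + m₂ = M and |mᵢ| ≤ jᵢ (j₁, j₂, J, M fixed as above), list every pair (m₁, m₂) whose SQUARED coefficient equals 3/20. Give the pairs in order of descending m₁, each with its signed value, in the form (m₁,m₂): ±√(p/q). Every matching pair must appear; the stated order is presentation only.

Admissible pairs with m₁+m₂ = M = 1: (-1/2,3/2), (1/2,1/2), (3/2,-1/2), (5/2,-3/2)
  (m₁,m₂)=(5/2,-3/2): CG² = 1/2, CG = +√(1/2)
  (m₁,m₂)=(3/2,-1/2): CG² = 3/10, CG = −√(3/10)
  (m₁,m₂)=(1/2,1/2): CG² = 3/20, CG = +√(3/20)   ← matches the target
  (m₁,m₂)=(-1/2,3/2): CG² = 1/20, CG = −√(1/20)
Pairs with CG² = 3/20: (1/2,1/2): +√(3/20)

(1/2,1/2): +√(3/20)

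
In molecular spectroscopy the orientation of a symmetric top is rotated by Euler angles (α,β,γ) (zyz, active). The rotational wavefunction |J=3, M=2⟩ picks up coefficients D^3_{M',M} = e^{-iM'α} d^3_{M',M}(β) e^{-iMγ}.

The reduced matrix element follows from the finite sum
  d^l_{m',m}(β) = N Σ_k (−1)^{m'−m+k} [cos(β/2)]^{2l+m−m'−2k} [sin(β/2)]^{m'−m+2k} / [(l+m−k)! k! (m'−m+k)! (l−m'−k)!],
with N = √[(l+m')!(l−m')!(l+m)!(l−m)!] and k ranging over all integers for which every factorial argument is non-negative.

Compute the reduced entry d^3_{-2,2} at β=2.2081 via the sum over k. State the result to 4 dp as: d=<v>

d^3_{-2,2}(β=2.2081) via the finite sum:
Half-angle: c=0.449983, s=0.893037. N=√(1·120·120·1)=120.000000
k: max(0,(2)−(-2))=4 … min(3+(2),3−(-2))=5
  k=4: (−1)^0·120.0000/(24)·0.4500^2·0.8930^4 = +0.643932
  k=5: (−1)^1·120.0000/(120)·0.4500^0·0.8930^6 = -0.507244
d^3_{-2,2}(2.2081) = +0.643932 -0.507244 = +0.136688

d=0.1367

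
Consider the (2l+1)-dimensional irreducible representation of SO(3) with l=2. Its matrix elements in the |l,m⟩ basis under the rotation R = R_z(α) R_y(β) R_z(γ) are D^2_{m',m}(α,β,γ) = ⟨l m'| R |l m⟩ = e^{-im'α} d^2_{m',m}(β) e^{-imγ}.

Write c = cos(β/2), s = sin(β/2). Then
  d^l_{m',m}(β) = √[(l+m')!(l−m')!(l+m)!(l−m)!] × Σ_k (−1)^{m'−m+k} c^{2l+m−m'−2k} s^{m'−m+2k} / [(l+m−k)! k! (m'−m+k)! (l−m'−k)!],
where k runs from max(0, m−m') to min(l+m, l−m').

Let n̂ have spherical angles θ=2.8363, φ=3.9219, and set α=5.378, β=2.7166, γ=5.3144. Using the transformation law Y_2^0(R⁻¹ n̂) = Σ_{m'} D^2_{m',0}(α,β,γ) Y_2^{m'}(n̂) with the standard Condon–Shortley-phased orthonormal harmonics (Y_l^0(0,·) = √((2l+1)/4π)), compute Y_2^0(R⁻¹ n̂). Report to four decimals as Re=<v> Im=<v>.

Re=0.4225 Im=0.0000

Need the full column D^2_{m',0} for m'=−2..2 at α=5.3780, β=2.7166, γ=5.3144.
cos(β/2)=0.210901, sin(β/2)=0.977507
d^2_{-2,0}: single k=2 term ⇒ +0.104105;  D = -0.024703-0.101132i
d^2_{-1,0}: k∈[1..2] ⇒ +0.022461 -0.482519 = -0.460057;  D = -0.284104+0.361853i
d^2_{0,0}: k∈[0..2] ⇒ +0.001978 -0.170003 +0.913020 = +0.744996;  D = +0.744996+0.000000i
d^2_{1,0}: k∈[0..1] ⇒ -0.022461 +0.482519 = +0.460057;  D = +0.284104+0.361853i
d^2_{2,0}: single k=0 term ⇒ +0.104105;  D = -0.024703+0.101132i
Y_2^{m'}(θ=2.8363,φ=3.9219) and Σ D·Y over m':
  (-0.0247-0.1011i)·(+0.0004-0.0349i)  (-0.2841+0.3619i)·(+0.1574-0.1558i)  (+0.7450+0.0000i)·(+0.5453+0.0000i)  (+0.2841+0.3619i)·(-0.1574-0.1558i)  (-0.0247+0.1011i)·(+0.0004+0.0349i)
Y_2^0(R⁻¹ n̂) = +0.422493+0.000000i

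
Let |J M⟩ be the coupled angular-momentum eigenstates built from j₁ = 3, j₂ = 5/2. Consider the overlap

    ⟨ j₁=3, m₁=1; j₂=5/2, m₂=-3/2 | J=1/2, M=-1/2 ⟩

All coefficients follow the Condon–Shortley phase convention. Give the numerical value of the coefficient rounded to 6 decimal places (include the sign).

-0.308607  (= −√(2/21))

j₁+j₂−J=5  J+j₁−j₂=1  J−j₁+j₂=0  j₁+j₂+J+1=7
(j₁±m₁, j₂±m₂, J±M) = (4,2,1,4,0,1)
P² = 384/7
sum k=1..1:
  [1] −1/24 = -1/24
S = -1/24
C² = P²·S² = 2/21 ; C = -0.308607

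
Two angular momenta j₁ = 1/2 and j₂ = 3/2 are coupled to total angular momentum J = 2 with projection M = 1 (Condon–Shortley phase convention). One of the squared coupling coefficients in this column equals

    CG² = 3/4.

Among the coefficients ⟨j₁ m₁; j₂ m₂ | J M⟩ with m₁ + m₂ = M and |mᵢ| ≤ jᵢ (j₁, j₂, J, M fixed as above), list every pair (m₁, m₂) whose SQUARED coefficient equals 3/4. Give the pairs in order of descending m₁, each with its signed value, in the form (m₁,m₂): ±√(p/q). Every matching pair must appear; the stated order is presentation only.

Admissible pairs with m₁+m₂ = M = 1: (-1/2,3/2), (1/2,1/2)
  (m₁,m₂)=(1/2,1/2): CG² = 3/4, CG = +√(3/4)   ← matches the target
  (m₁,m₂)=(-1/2,3/2): CG² = 1/4, CG = +√(1/4)
Pairs with CG² = 3/4: (1/2,1/2): +√(3/4)

(1/2,1/2): +√(3/4)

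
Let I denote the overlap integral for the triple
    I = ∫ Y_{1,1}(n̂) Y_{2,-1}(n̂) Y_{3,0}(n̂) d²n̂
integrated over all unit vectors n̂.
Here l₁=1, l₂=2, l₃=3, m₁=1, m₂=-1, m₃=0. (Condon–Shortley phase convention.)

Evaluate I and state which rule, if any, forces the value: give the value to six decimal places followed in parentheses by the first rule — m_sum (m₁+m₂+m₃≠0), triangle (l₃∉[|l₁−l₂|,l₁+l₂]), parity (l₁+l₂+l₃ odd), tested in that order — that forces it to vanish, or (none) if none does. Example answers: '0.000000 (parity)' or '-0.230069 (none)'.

Checks pass: Σm=0; 6 even; l₃=3∈[1,3].
(2·1+1)(2·2+1)(2·3+1) = 105
Δ: 0! 2! 4! / 7! → 1/105
sum: t=0:+1/4 = 1/4
3j²(1 2 3; 0 0 0) = Δ·Π!·Σ² = 3/35  (sign -1)
sum: t=0:+1/12 = 1/12
3j²(1 2 3; 1 -1 0) = Δ·Π!·Σ² = 1/35  (sign -1)
combine: 4πI² = 105·3/35·1/35 = 9/35
take √, sign +1: I = 0.14304817
No selection rule forces the value: the integral is nonzero (none).

0.143048 (none)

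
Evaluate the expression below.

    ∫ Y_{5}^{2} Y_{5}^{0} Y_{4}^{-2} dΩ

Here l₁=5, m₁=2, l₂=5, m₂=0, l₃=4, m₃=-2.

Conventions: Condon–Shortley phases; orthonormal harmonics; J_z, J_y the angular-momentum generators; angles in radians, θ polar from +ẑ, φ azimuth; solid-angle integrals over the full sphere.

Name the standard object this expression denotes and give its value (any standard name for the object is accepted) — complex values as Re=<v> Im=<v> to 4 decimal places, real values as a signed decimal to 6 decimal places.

This is a Gaunt coefficient — the integral of a triple product of spherical harmonics over the sphere.
m-sum 0 ✓  L=14 even ✓  0≤4≤10 ✓
Π(2lᵢ+1) = 11×11×9 = 1089
triangle coeff Δ(5,5,4) = 1/3153150
Σ_t [1,5]: t=1:−1/69120 t=2:+1/1728 t=3:−1/576 t=4:+1/1728 t=5:−1/69120 = -7/11520
(3j)²=2/143 [(5 5 4; 0 0 0)], sign=-1
Σ_t [1,3]: t=1:−1/11520 t=2:+1/1728 t=3:−1/3456 = 7/34560
(3j)²=7/858 [(5 5 4; 2 0 -2)], sign=+1
⇒ 4πI² = 21/169
I = (-1)√(21/169/(4π)) = -0.09944006

Gaunt coefficient, -0.099440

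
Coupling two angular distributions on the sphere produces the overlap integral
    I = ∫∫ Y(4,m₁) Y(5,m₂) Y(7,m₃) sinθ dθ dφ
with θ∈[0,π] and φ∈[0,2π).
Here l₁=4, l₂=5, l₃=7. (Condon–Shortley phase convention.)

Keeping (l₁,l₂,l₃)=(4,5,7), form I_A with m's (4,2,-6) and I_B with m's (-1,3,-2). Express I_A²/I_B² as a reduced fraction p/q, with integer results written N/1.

l's match ⇒ only the (l;m) 3-j factors differ between A and B.
A: triangle coeff Δ(4,5,7) = 1/6126120; Σ_t [0,0]: t=0:+1/7257600 = 1/7257600; (3j)²=2/85 [(4 5 7; 4 2 -6)], sign=-1
B: triangle coeff Δ(4,5,7) = 1/6126120; Σ_t [0,2]: t=0:+1/9676800 t=1:−1/241920 t=2:+1/103680 = 163/29030400; (3j)²=26569/2042040 [(4 5 7; -1 3 -2)], sign=-1
I_A²/I_B² = (2/85)/(26569/2042040) = 48048/26569

48048/26569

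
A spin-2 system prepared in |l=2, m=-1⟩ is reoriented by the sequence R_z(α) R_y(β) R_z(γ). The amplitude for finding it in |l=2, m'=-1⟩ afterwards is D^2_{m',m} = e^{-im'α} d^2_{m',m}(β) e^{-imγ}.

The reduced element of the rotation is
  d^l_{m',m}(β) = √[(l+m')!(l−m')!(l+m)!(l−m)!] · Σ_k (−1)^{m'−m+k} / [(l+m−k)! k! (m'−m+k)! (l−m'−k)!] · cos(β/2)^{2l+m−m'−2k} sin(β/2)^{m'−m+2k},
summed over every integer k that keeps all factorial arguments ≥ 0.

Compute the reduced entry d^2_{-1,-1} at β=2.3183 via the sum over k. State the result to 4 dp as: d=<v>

d^2_{-1,-1}(β=2.3183) via the finite sum:
c=cos(2.318300/2)=0.400119, s=sin(2.318300/2)=0.916463; N=√[1·6·1·6]=6.000000
k∈{0,1} keeps every argument non-negative
  k=0: (−1)^0·6.0000/(6)·0.4001^4·0.9165^0 = +0.025630
  k=1: (−1)^1·6.0000/(2)·0.4001^2·0.9165^2 = -0.403394
d^2_{-1,-1}(2.3183) = +0.025630 -0.403394 = -0.377763

d=-0.3778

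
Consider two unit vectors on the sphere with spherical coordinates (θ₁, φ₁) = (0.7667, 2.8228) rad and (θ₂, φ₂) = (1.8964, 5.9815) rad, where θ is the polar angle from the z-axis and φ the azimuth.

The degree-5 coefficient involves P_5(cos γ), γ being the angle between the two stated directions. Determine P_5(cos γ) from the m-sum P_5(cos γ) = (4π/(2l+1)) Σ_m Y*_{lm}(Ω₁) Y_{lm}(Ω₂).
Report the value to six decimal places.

Term-by-term m-sum for l=5 (normalisation 4π/11 = 1.142397):
  term(m=-5) = -0.026336+0.002258i   from Y*(Ω₁)=+0.001728+0.074573i, Y(Ω₂)=+0.022087+0.353668i
  term(m=-4) = -0.092426+0.006335i   from Y*(Ω₁)=+0.071341-0.234250i, Y(Ω₂)=-0.134710-0.353533i
  term(m=-3) = +0.009847-0.000506i   from Y*(Ω₁)=-0.244277+0.346239i, Y(Ω₂)=-0.014372-0.018301i
  term(m=-2) = +0.110114-0.003769i   from Y*(Ω₁)=+0.262501-0.194460i, Y(Ω₂)=+0.277713+0.191371i
  term(m=-1) = -0.008771+0.000150i   from Y*(Ω₁)=+0.129093-0.042607i, Y(Ω₂)=-0.061618-0.019174i
  term(m=+0) = +0.116703+0.000000i   from Y*(Ω₁)=-0.367137-0.000000i, Y(Ω₂)=-0.317873+0.000000i
  term(m=+1) = -0.008771-0.000150i   from Y*(Ω₁)=-0.129093-0.042607i, Y(Ω₂)=+0.061618-0.019174i
  term(m=+2) = +0.110114+0.003769i   from Y*(Ω₁)=+0.262501+0.194460i, Y(Ω₂)=+0.277713-0.191371i
  term(m=+3) = +0.009847+0.000506i   from Y*(Ω₁)=+0.244277+0.346239i, Y(Ω₂)=+0.014372-0.018301i
  term(m=+4) = -0.092426-0.006335i   from Y*(Ω₁)=+0.071341+0.234250i, Y(Ω₂)=-0.134710+0.353533i
  term(m=+5) = -0.026336-0.002258i   from Y*(Ω₁)=-0.001728+0.074573i, Y(Ω₂)=-0.022087+0.353668i
Total Σ_m = +0.101560+0.000000i. Multiply by 1.142397: +0.116022+0.000000i. P_5(cos γ) = 0.116022

0.116022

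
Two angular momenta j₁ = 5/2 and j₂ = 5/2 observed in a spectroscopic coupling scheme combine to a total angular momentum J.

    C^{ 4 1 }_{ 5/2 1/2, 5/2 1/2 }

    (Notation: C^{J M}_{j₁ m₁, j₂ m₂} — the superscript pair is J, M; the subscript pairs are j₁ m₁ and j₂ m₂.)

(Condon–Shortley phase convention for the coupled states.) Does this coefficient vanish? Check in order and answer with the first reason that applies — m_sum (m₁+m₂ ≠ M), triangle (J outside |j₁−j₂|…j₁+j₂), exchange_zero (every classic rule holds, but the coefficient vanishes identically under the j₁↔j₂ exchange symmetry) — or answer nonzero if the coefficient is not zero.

exchange_zero

m-sum: m₁+m₂ = 1/2+1/2 = 1, M = 1  ✓
triangle: |j₁−j₂| = 0 ≤ J = 4 ≤ j₁+j₂ = 5  ✓
exchange: j₁=j₂ and m₁=m₂, and (−1)^(j₁+j₂−J) = (−1)^1 = −1 forces ⟨j₁m₁;j₂m₂|JM⟩ = −⟨j₂m₂;j₁m₁|JM⟩ = −⟨j₁m₁;j₂m₂|JM⟩ ⇒ the coefficient vanishes identically
Racah sum check: Σ_k collapses to 0 ⇒ CG = 0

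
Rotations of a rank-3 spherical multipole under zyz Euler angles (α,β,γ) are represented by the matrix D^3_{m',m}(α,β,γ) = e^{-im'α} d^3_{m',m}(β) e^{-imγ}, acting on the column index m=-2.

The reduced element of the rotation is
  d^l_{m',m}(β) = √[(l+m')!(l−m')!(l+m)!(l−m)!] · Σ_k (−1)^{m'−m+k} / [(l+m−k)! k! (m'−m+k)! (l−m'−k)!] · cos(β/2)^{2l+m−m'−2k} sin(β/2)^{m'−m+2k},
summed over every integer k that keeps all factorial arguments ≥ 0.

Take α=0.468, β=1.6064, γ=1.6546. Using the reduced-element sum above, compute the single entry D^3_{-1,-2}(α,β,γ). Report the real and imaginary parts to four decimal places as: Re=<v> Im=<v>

Split into d^3_{-1,-2}(β=1.6064) × two z-phases.
With c≡cos(β/2)=0.694408 and s≡sin(β/2)=0.719582, N=[2·24·1·120]^{1/2}=75.894664
The bounds max(0,m−m')=0 and min(l+m,l−m')=1 give 2 terms
  k=0: (−1)^1·75.8947/(24)·0.6944^5·0.7196^1 = -0.367411
  k=1: (−1)^2·75.8947/(12)·0.6944^3·0.7196^3 = +0.789067
d^3_{-1,-2}(1.6064) = -0.367411 +0.789067 = +0.421656
D = (+0.892472+0.451102i)·(+0.421656)·(-0.985987-0.166824i) = -0.339311-0.250323i

Re=-0.3393 Im=-0.2503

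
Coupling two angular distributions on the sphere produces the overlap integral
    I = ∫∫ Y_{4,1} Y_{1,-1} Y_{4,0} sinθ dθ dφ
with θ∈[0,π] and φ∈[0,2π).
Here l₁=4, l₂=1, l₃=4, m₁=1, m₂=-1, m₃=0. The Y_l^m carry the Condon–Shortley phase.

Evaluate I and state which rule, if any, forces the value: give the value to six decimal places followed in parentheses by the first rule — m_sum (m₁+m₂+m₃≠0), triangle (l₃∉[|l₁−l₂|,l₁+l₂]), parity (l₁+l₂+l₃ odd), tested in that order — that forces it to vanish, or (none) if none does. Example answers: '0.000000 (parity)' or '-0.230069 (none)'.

0.000000 (parity)

Σlᵢ=9 odd — θ-integrand is odd under cosθ→−cosθ; I=0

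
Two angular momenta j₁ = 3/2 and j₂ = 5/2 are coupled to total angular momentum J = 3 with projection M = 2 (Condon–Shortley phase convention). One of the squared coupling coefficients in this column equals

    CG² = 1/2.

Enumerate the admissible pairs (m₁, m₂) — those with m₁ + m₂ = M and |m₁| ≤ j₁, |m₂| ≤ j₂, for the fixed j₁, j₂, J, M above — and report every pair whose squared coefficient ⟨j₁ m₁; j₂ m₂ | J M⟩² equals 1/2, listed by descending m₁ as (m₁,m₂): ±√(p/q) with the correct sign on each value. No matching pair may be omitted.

Admissible pairs with m₁+m₂ = M = 2: (-1/2,5/2), (1/2,3/2), (3/2,1/2)
  (m₁,m₂)=(3/2,1/2): CG² = 1/2, CG = +√(1/2)   ← matches the target
  (m₁,m₂)=(1/2,3/2): CG² = 1/12, CG = −√(1/12)
  (m₁,m₂)=(-1/2,5/2): CG² = 5/12, CG = −√(5/12)
Pairs with CG² = 1/2: (3/2,1/2): +√(1/2)

(3/2,1/2): +√(1/2)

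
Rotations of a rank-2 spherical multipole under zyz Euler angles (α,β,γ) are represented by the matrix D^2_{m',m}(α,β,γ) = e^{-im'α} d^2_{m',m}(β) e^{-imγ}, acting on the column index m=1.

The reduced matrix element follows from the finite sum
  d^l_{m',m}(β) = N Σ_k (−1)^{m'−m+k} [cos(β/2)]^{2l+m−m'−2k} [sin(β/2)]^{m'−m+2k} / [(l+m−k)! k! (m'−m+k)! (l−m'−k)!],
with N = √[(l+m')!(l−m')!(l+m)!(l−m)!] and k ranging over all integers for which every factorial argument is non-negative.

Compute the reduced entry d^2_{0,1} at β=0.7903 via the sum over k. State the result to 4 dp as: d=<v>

d^2_{0,1}(β=0.7903) via the finite sum:
c=cos(0.790300/2)=0.922939, s=sin(0.790300/2)=0.384947; N=√[2·2·6·1]=4.898979
k: max(0,(1)−(0))=1 … min(2+(1),2−(0))=2
  k=1: (−1)^0·4.8990/(2)·0.9229^3·0.3849^1 = +0.741302
  k=2: (−1)^1·4.8990/(2)·0.9229^1·0.3849^3 = -0.128959
d^2_{0,1}(0.7903) = +0.741302 -0.128959 = +0.612343

d=0.6123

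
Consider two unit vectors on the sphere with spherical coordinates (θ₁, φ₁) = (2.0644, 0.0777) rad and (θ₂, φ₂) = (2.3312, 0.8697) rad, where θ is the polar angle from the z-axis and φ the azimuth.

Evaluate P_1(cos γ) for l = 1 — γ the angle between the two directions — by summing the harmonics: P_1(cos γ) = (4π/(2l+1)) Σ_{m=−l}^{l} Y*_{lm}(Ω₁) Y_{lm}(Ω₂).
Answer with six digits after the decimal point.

Term-by-term m-sum for l=1 (normalisation 4π/3 = 4.188790):
  [-1]  conj(Y_{1,-1})(Ω₁) = (0.303335, 0.023617) ; Y_{1,-1}(Ω₂) = (0.161477, -0.191286) ; Δ = (0.053499, -0.054210)
  [+0]  conj(Y_{1,0})(Ω₁) = (-0.231501, -0.000000) ; Y_{1,0}(Ω₂) = (-0.336752, 0.000000) ; Δ = (0.077958, 0.000000)
  [+1]  conj(Y_{1,1})(Ω₁) = (-0.303335, 0.023617) ; Y_{1,1}(Ω₂) = (-0.161477, -0.191286) ; Δ = (0.053499, 0.054210)
Accumulated sum (0.184957, 0.000000); after 4π/(2l+1) scaling, (0.774745, 0.000000) ⇒ P_1 = 0.774745

0.774745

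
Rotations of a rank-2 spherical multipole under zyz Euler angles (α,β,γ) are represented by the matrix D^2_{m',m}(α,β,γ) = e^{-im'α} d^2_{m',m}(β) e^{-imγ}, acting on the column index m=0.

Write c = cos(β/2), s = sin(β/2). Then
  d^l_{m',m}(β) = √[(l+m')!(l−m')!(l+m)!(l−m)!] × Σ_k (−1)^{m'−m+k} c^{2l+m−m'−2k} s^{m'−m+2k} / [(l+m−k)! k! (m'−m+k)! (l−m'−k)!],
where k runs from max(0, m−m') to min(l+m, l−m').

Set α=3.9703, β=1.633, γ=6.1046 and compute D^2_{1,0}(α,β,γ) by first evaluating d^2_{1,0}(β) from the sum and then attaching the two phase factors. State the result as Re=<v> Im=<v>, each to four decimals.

Re=-0.0514 Im=0.0560

Split into d^2_{1,0}(β=1.6330) × two z-phases.
With c≡cos(β/2)=0.684776 and s≡sin(β/2)=0.728754, N=[6·1·2·2]^{1/2}=4.898979
The bounds max(0,m−m')=0 and min(l+m,l−m')=1 give 2 terms
  k=0: (−1)^1·4.8990/(2)·0.6848^3·0.7288^1 = -0.573194
  k=1: (−1)^2·4.8990/(2)·0.6848^1·0.7288^3 = +0.649182
d^2_{1,0}(1.6330) = -0.573194 +0.649182 = +0.075987
D = (-0.675829+0.737058i)·(+0.075987)·(+1.000000+0.000000i) = -0.051354+0.056007i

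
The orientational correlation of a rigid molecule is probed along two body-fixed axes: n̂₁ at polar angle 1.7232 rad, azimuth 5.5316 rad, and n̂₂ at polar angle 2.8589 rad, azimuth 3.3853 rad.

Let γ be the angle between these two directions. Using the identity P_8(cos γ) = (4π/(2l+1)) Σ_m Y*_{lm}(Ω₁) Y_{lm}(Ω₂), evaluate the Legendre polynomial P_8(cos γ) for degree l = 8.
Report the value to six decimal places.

0.273258

Summing Y*_{l m}(θ₁,φ₁)·Y_{l m}(θ₂,φ₂) over m ∈ [−8, 8]; prefactor 4π/(2·8+1) = 0.739198:
  [-8]  conj(Y_{8,-8})(Ω₁) = +0.452455+0.125466i ; Y_{8,-8}(Ω₂) = -0.000007-0.000018i ; Δ = -0.000001-0.000009i
  [-7]  conj(Y_{8,-7})(Ω₁) = -0.150461-0.246121i ; Y_{8,-7}(Ω₂) = -0.000035-0.000258i ; Δ = -0.000058+0.000047i
  [-6]  conj(Y_{8,-6})(Ω₁) = +0.046271-0.224935i ; Y_{8,-6}(Ω₂) = +0.000247-0.002262i ; Δ = -0.000497-0.000160i
  [-5]  conj(Y_{8,-5})(Ω₁) = -0.252236+0.178681i ; Y_{8,-5}(Ω₂) = +0.004929-0.013408i ; Δ = +0.001153+0.004263i
  [-4]  conj(Y_{8,-4})(Ω₁) = -0.139262-0.018951i ; Y_{8,-4}(Ω₂) = +0.037134-0.054751i ; Δ = -0.006209+0.006921i
  [-3]  conj(Y_{8,-3})(Ω₁) = +0.195918+0.240322i ; Y_{8,-3}(Ω₂) = +0.165206-0.148180i ; Δ = +0.067978+0.010672i
  [-2]  conj(Y_{8,-2})(Ω₁) = -0.006678+0.098606i ; Y_{8,-2}(Ω₂) = +0.442820-0.234726i ; Δ = +0.020188+0.045232i
  [-1]  conj(Y_{8,-1})(Ω₁) = +0.225269-0.210528i ; Y_{8,-1}(Ω₂) = +0.591407-0.147053i ; Δ = +0.102267-0.157634i
  [+0]  conj(Y_{8,0})(Ω₁) = +0.086287-0.000000i ; Y_{8,0}(Ω₂) = +0.000333+0.000000i ; Δ = +0.000029+0.000000i
  [+1]  conj(Y_{8,1})(Ω₁) = -0.225269-0.210528i ; Y_{8,1}(Ω₂) = -0.591407-0.147053i ; Δ = +0.102267+0.157634i
  [+2]  conj(Y_{8,2})(Ω₁) = -0.006678-0.098606i ; Y_{8,2}(Ω₂) = +0.442820+0.234726i ; Δ = +0.020188-0.045232i
  [+3]  conj(Y_{8,3})(Ω₁) = -0.195918+0.240322i ; Y_{8,3}(Ω₂) = -0.165206-0.148180i ; Δ = +0.067978-0.010672i
  [+4]  conj(Y_{8,4})(Ω₁) = -0.139262+0.018951i ; Y_{8,4}(Ω₂) = +0.037134+0.054751i ; Δ = -0.006209-0.006921i
  [+5]  conj(Y_{8,5})(Ω₁) = +0.252236+0.178681i ; Y_{8,5}(Ω₂) = -0.004929-0.013408i ; Δ = +0.001153-0.004263i
  [+6]  conj(Y_{8,6})(Ω₁) = +0.046271+0.224935i ; Y_{8,6}(Ω₂) = +0.000247+0.002262i ; Δ = -0.000497+0.000160i
  [+7]  conj(Y_{8,7})(Ω₁) = +0.150461-0.246121i ; Y_{8,7}(Ω₂) = +0.000035-0.000258i ; Δ = -0.000058-0.000047i
  [+8]  conj(Y_{8,8})(Ω₁) = +0.452455-0.125466i ; Y_{8,8}(Ω₂) = -0.000007+0.000018i ; Δ = -0.000001+0.000009i
Accumulated sum +0.369668-0.000000i; after 4π/(2l+1) scaling, +0.273258-0.000000i ⇒ P_8 = 0.273258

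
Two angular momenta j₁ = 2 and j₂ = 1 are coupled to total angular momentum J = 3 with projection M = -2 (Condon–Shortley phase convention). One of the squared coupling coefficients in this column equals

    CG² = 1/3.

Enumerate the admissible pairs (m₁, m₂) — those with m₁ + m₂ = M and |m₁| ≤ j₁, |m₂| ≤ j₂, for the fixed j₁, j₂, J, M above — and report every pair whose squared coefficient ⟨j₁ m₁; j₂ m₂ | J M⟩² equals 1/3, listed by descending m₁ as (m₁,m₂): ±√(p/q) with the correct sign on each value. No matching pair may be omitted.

(-2,0): +√(1/3)

Admissible pairs with m₁+m₂ = M = -2: (-2,0), (-1,-1)
  (m₁,m₂)=(-1,-1): CG² = 2/3, CG = +√(2/3)
  (m₁,m₂)=(-2,0): CG² = 1/3, CG = +√(1/3)   ← matches the target
Pairs with CG² = 1/3: (-2,0): +√(1/3)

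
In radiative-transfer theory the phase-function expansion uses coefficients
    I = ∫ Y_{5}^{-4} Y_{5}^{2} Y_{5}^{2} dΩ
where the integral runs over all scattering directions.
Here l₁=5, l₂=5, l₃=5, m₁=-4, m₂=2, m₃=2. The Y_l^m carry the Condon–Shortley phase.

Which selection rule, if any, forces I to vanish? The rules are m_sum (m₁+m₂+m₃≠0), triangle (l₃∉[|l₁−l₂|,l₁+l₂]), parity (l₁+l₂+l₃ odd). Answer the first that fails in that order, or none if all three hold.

m₁+m₂+m₃ = -4 + 2 + 2 = 0  ✓
triangle: |5−5|=0 ≤ l₃=5 ≤ 5+5=10  ✓
parity: l₁+l₂+l₃ = 15 is odd  ✗

parity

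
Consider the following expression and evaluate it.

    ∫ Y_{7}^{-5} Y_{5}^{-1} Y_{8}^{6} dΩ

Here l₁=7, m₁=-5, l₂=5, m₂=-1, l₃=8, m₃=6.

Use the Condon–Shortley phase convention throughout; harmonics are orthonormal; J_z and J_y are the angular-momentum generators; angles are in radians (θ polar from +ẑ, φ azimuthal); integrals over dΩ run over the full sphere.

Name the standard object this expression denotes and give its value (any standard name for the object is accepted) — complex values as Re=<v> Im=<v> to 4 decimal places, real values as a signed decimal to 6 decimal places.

This is a Gaunt coefficient — the integral of a triple product of spherical harmonics over the sphere.
Checks pass: Σm=0; 20 even; l₃=8∈[2,12].
(2·7+1)(2·5+1)(2·8+1) = 2805
Δ: 4! 10! 6! / 21! → 1/814773960
sum: t=0:+1/87091200 t=1:−1/4976640 t=2:+1/2073600 t=3:−1/4976640 t=4:+1/87091200 = 1/9676800
3j²(7 5 8; 0 0 0) = Δ·Π!·Σ² = 360/46189  (sign +1)
sum: t=2:+1/696729600 t=3:−1/261273600 t=4:+1/1393459200 = -1/597196800
3j²(7 5 8; -5 -1 6) = Δ·Π!·Σ² = 77/7752  (sign -1)
combine: 4πI² = 2805·360/46189·77/7752 = 17325/79781
take √, sign -1: I = -0.13145647

Gaunt coefficient, -0.131456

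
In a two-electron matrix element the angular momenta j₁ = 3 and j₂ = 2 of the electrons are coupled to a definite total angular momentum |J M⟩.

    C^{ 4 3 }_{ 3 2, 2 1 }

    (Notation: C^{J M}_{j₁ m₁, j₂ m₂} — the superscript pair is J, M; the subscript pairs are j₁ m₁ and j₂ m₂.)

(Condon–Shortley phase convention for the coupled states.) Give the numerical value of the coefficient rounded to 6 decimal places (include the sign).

+√(1/20) ≈ +0.223607

√[9·1!5!3!/10! · 5!1!3!1!7!1!] = √(6480)
  +(−1)^0/∏(0,1,1,3,4,0)! = 1/144  (running 1/144)
  +(−1)^1/∏(1,0,0,2,5,1)! = -1/240  (running 1/360)
⟨..|..⟩ = √(6480)·(1/360) = +0.223607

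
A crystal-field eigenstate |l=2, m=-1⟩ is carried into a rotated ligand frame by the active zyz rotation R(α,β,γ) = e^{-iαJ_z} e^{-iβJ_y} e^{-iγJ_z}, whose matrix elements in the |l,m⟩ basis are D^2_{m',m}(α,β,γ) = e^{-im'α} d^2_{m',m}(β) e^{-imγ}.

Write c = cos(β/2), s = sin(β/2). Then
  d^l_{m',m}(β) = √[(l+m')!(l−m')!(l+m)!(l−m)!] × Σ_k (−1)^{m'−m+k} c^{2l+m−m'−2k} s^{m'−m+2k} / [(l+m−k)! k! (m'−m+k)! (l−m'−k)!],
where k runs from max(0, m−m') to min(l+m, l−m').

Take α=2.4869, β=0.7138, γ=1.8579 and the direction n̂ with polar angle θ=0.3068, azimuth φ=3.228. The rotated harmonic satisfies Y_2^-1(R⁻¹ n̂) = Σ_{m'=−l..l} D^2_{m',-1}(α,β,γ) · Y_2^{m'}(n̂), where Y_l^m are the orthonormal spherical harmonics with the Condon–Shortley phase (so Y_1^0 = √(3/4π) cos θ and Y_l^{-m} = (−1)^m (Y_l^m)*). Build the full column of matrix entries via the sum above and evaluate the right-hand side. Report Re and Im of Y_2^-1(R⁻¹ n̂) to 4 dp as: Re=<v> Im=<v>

Need the full column D^2_{m',-1} for m'=−2..2 at α=2.4869, β=0.7138, γ=1.8579.
cos(β/2)=0.936984, sin(β/2)=0.349371
d^2_{-2,-1}: single k=1 term ⇒ +0.574797;  D = +0.490474+0.299711i
d^2_{-1,-1}: k∈[0..1] ⇒ +0.770778 -0.321485 = +0.449293;  D = -0.161461-0.419279i
d^2_{0,-1}: k∈[0..1] ⇒ -0.703979 +0.097874 = -0.606105;  D = +0.171634-0.581296i
d^2_{1,-1}: k∈[0..1] ⇒ +0.321485 -0.014899 = +0.306586;  D = +0.247910-0.180376i
d^2_{2,-1}: single k=0 term ⇒ -0.079914;  D = +0.079888+0.002053i
Y_2^{m'}(θ=0.3068,φ=3.228) and Σ D·Y over m':
  (+0.4905+0.2997i)·(+0.0347-0.0061i)  (-0.1615-0.4193i)·(-0.2216+0.0192i)  (+0.1716-0.5813i)·(+0.5445+0.0000i)  (+0.2479-0.1804i)·(+0.2216+0.0192i)  (+0.0799+0.0021i)·(+0.0347+0.0061i)
Y_2^-1(R⁻¹ n̂) = +0.217275-0.253921i

Re=0.2173 Im=-0.2539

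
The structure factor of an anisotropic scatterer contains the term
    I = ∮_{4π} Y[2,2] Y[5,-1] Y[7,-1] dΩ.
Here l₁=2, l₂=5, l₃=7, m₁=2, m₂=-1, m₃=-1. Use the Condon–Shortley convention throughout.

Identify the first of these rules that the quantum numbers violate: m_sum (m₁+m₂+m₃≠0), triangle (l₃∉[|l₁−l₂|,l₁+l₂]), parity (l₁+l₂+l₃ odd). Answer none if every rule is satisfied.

none

Σmᵢ = 0  ✓
l₃∈[|l₁−l₂|,l₁+l₂]=[3,7], have l₃=7  ✓
Σlᵢ = 14 ⇒ even  ✓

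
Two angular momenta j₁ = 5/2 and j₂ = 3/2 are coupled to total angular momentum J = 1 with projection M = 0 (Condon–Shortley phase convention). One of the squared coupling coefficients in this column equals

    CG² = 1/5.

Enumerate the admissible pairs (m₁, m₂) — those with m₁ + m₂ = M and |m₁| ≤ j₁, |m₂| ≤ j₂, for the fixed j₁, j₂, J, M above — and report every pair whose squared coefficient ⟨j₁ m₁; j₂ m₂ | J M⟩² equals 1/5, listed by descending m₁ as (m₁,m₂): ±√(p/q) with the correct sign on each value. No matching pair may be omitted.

Admissible pairs with m₁+m₂ = M = 0: (-3/2,3/2), (-1/2,1/2), (1/2,-1/2), (3/2,-3/2)
  (m₁,m₂)=(3/2,-3/2): CG² = 1/5, CG = +√(1/5)   ← matches the target
  (m₁,m₂)=(1/2,-1/2): CG² = 3/10, CG = −√(3/10)
  (m₁,m₂)=(-1/2,1/2): CG² = 3/10, CG = +√(3/10)
  (m₁,m₂)=(-3/2,3/2): CG² = 1/5, CG = −√(1/5)   ← matches the target
Pairs with CG² = 1/5: (3/2,-3/2): +√(1/5); (-3/2,3/2): −√(1/5)

(3/2,-3/2): +√(1/5); (-3/2,3/2): −√(1/5)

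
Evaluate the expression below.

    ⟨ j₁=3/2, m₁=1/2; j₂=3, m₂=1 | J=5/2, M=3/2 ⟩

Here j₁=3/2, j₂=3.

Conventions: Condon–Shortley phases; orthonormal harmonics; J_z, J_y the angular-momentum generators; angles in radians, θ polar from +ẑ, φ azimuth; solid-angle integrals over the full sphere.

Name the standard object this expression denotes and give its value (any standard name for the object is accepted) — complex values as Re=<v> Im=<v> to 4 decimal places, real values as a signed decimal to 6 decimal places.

Clebsch–Gordan coefficient, −√(7/20) ≈ -0.591608

This is a Clebsch–Gordan (vector-coupling) coefficient.
√[6·2!1!4!/8! · 2!1!4!2!4!1!] = √(576/35)
  +(−1)^0/∏(0,2,1,4,0,0)! = 1/48  (running 1/48)
  +(−1)^1/∏(1,1,0,3,1,1)! = -1/6  (running -7/48)
⟨..|..⟩ = √(576/35)·(-7/48) = -0.591608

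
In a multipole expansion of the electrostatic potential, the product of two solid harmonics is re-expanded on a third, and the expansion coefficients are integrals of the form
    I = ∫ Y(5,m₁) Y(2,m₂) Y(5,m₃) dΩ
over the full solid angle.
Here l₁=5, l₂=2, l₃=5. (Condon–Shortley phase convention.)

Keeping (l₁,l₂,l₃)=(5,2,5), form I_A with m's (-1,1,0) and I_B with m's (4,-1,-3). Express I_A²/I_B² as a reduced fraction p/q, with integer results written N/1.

l's match ⇒ only the (l;m) 3-j factors differ between A and B.
A: triangle coeff Δ(5,2,5) = 1/38610; Σ_t [1,2]: t=1:−1/1440 t=2:+1/1152 = 1/5760; (3j)²=1/858 [(5 2 5; -1 1 0)], sign=-1
B: triangle coeff Δ(5,2,5) = 1/38610; Σ_t [0,1]: t=0:+1/10080 t=1:−1/80640 = 1/11520; (3j)²=49/1430 [(5 2 5; 4 -1 -3)], sign=+1
I_A²/I_B² = (1/858)/(49/1430) = 5/147

5/147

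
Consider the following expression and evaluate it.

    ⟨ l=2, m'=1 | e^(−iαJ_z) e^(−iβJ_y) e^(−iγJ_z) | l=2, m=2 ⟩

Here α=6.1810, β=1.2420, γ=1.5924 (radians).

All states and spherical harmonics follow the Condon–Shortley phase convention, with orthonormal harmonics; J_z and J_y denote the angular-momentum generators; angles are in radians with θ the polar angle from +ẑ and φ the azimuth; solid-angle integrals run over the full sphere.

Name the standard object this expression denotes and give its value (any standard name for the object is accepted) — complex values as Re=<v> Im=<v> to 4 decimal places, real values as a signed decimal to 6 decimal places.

Wigner D-matrix element, Re=-0.6249 Im=-0.0369

This is a Wigner D-matrix element — the rotation-matrix element ⟨l m'| R(α,β,γ) |l m⟩ in the angular-momentum basis.
First d^2_{1,2}(β=1.2420), then the phase factors e^{-i(1)α} and e^{-i(2)γ}:
c=cos(1.242000/2)=0.813297, s=sin(1.242000/2)=0.581849; N=√[6·1·24·1]=12.000000
k∈{1} keeps every argument non-negative
  k=1: (−1)^0·12.0000/(6)·0.8133^3·0.5818^1 = +0.626019
d^2_{1,2}(1.2420) = +0.626019
Attach z-rotation phases: D = e^{-i(1)(6.1810)}·(+0.626019)·e^{-i(2)(1.5924)} = -0.624931-0.036900i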